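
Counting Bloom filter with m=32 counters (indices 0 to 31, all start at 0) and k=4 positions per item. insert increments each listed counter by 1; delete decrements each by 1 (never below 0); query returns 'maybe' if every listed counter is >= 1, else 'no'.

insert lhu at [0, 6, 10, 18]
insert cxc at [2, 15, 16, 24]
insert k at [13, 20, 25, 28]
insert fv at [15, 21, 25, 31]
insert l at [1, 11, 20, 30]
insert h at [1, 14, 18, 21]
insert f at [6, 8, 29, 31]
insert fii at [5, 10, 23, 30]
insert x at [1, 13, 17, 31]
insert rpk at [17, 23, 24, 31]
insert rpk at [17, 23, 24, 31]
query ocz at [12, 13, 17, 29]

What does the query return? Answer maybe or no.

Step 1: insert lhu at [0, 6, 10, 18] -> counters=[1,0,0,0,0,0,1,0,0,0,1,0,0,0,0,0,0,0,1,0,0,0,0,0,0,0,0,0,0,0,0,0]
Step 2: insert cxc at [2, 15, 16, 24] -> counters=[1,0,1,0,0,0,1,0,0,0,1,0,0,0,0,1,1,0,1,0,0,0,0,0,1,0,0,0,0,0,0,0]
Step 3: insert k at [13, 20, 25, 28] -> counters=[1,0,1,0,0,0,1,0,0,0,1,0,0,1,0,1,1,0,1,0,1,0,0,0,1,1,0,0,1,0,0,0]
Step 4: insert fv at [15, 21, 25, 31] -> counters=[1,0,1,0,0,0,1,0,0,0,1,0,0,1,0,2,1,0,1,0,1,1,0,0,1,2,0,0,1,0,0,1]
Step 5: insert l at [1, 11, 20, 30] -> counters=[1,1,1,0,0,0,1,0,0,0,1,1,0,1,0,2,1,0,1,0,2,1,0,0,1,2,0,0,1,0,1,1]
Step 6: insert h at [1, 14, 18, 21] -> counters=[1,2,1,0,0,0,1,0,0,0,1,1,0,1,1,2,1,0,2,0,2,2,0,0,1,2,0,0,1,0,1,1]
Step 7: insert f at [6, 8, 29, 31] -> counters=[1,2,1,0,0,0,2,0,1,0,1,1,0,1,1,2,1,0,2,0,2,2,0,0,1,2,0,0,1,1,1,2]
Step 8: insert fii at [5, 10, 23, 30] -> counters=[1,2,1,0,0,1,2,0,1,0,2,1,0,1,1,2,1,0,2,0,2,2,0,1,1,2,0,0,1,1,2,2]
Step 9: insert x at [1, 13, 17, 31] -> counters=[1,3,1,0,0,1,2,0,1,0,2,1,0,2,1,2,1,1,2,0,2,2,0,1,1,2,0,0,1,1,2,3]
Step 10: insert rpk at [17, 23, 24, 31] -> counters=[1,3,1,0,0,1,2,0,1,0,2,1,0,2,1,2,1,2,2,0,2,2,0,2,2,2,0,0,1,1,2,4]
Step 11: insert rpk at [17, 23, 24, 31] -> counters=[1,3,1,0,0,1,2,0,1,0,2,1,0,2,1,2,1,3,2,0,2,2,0,3,3,2,0,0,1,1,2,5]
Query ocz: check counters[12]=0 counters[13]=2 counters[17]=3 counters[29]=1 -> no

Answer: no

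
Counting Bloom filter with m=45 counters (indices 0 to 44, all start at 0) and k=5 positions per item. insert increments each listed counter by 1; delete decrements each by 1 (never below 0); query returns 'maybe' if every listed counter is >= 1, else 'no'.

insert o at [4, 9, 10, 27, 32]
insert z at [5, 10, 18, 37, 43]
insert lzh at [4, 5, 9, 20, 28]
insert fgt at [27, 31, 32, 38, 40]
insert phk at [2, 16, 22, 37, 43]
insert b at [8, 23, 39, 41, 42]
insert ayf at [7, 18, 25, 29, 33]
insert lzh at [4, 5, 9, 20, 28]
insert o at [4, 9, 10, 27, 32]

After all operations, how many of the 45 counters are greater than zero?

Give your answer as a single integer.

Step 1: insert o at [4, 9, 10, 27, 32] -> counters=[0,0,0,0,1,0,0,0,0,1,1,0,0,0,0,0,0,0,0,0,0,0,0,0,0,0,0,1,0,0,0,0,1,0,0,0,0,0,0,0,0,0,0,0,0]
Step 2: insert z at [5, 10, 18, 37, 43] -> counters=[0,0,0,0,1,1,0,0,0,1,2,0,0,0,0,0,0,0,1,0,0,0,0,0,0,0,0,1,0,0,0,0,1,0,0,0,0,1,0,0,0,0,0,1,0]
Step 3: insert lzh at [4, 5, 9, 20, 28] -> counters=[0,0,0,0,2,2,0,0,0,2,2,0,0,0,0,0,0,0,1,0,1,0,0,0,0,0,0,1,1,0,0,0,1,0,0,0,0,1,0,0,0,0,0,1,0]
Step 4: insert fgt at [27, 31, 32, 38, 40] -> counters=[0,0,0,0,2,2,0,0,0,2,2,0,0,0,0,0,0,0,1,0,1,0,0,0,0,0,0,2,1,0,0,1,2,0,0,0,0,1,1,0,1,0,0,1,0]
Step 5: insert phk at [2, 16, 22, 37, 43] -> counters=[0,0,1,0,2,2,0,0,0,2,2,0,0,0,0,0,1,0,1,0,1,0,1,0,0,0,0,2,1,0,0,1,2,0,0,0,0,2,1,0,1,0,0,2,0]
Step 6: insert b at [8, 23, 39, 41, 42] -> counters=[0,0,1,0,2,2,0,0,1,2,2,0,0,0,0,0,1,0,1,0,1,0,1,1,0,0,0,2,1,0,0,1,2,0,0,0,0,2,1,1,1,1,1,2,0]
Step 7: insert ayf at [7, 18, 25, 29, 33] -> counters=[0,0,1,0,2,2,0,1,1,2,2,0,0,0,0,0,1,0,2,0,1,0,1,1,0,1,0,2,1,1,0,1,2,1,0,0,0,2,1,1,1,1,1,2,0]
Step 8: insert lzh at [4, 5, 9, 20, 28] -> counters=[0,0,1,0,3,3,0,1,1,3,2,0,0,0,0,0,1,0,2,0,2,0,1,1,0,1,0,2,2,1,0,1,2,1,0,0,0,2,1,1,1,1,1,2,0]
Step 9: insert o at [4, 9, 10, 27, 32] -> counters=[0,0,1,0,4,3,0,1,1,4,3,0,0,0,0,0,1,0,2,0,2,0,1,1,0,1,0,3,2,1,0,1,3,1,0,0,0,2,1,1,1,1,1,2,0]
Final counters=[0,0,1,0,4,3,0,1,1,4,3,0,0,0,0,0,1,0,2,0,2,0,1,1,0,1,0,3,2,1,0,1,3,1,0,0,0,2,1,1,1,1,1,2,0] -> 26 nonzero

Answer: 26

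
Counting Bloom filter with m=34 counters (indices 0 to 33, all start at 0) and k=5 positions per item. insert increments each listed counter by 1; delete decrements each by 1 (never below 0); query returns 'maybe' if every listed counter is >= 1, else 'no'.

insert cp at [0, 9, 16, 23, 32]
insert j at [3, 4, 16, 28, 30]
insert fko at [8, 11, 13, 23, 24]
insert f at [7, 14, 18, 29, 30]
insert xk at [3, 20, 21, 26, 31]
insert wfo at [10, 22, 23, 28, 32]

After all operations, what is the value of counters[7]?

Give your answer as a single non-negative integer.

Step 1: insert cp at [0, 9, 16, 23, 32] -> counters=[1,0,0,0,0,0,0,0,0,1,0,0,0,0,0,0,1,0,0,0,0,0,0,1,0,0,0,0,0,0,0,0,1,0]
Step 2: insert j at [3, 4, 16, 28, 30] -> counters=[1,0,0,1,1,0,0,0,0,1,0,0,0,0,0,0,2,0,0,0,0,0,0,1,0,0,0,0,1,0,1,0,1,0]
Step 3: insert fko at [8, 11, 13, 23, 24] -> counters=[1,0,0,1,1,0,0,0,1,1,0,1,0,1,0,0,2,0,0,0,0,0,0,2,1,0,0,0,1,0,1,0,1,0]
Step 4: insert f at [7, 14, 18, 29, 30] -> counters=[1,0,0,1,1,0,0,1,1,1,0,1,0,1,1,0,2,0,1,0,0,0,0,2,1,0,0,0,1,1,2,0,1,0]
Step 5: insert xk at [3, 20, 21, 26, 31] -> counters=[1,0,0,2,1,0,0,1,1,1,0,1,0,1,1,0,2,0,1,0,1,1,0,2,1,0,1,0,1,1,2,1,1,0]
Step 6: insert wfo at [10, 22, 23, 28, 32] -> counters=[1,0,0,2,1,0,0,1,1,1,1,1,0,1,1,0,2,0,1,0,1,1,1,3,1,0,1,0,2,1,2,1,2,0]
Final counters=[1,0,0,2,1,0,0,1,1,1,1,1,0,1,1,0,2,0,1,0,1,1,1,3,1,0,1,0,2,1,2,1,2,0] -> counters[7]=1

Answer: 1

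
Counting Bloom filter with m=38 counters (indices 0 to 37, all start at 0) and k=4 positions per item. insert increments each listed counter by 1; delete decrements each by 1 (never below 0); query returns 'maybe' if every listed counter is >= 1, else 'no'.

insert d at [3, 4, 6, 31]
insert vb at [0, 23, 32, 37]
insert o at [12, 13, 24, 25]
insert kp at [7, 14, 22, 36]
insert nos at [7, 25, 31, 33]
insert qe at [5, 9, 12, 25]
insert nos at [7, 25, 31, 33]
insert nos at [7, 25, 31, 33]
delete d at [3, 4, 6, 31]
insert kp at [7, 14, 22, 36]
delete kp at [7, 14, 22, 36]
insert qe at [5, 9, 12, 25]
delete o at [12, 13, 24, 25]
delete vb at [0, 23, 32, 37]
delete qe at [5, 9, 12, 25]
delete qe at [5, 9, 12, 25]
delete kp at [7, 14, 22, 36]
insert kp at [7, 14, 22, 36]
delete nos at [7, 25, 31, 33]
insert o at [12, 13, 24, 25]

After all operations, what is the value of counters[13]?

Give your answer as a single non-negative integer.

Step 1: insert d at [3, 4, 6, 31] -> counters=[0,0,0,1,1,0,1,0,0,0,0,0,0,0,0,0,0,0,0,0,0,0,0,0,0,0,0,0,0,0,0,1,0,0,0,0,0,0]
Step 2: insert vb at [0, 23, 32, 37] -> counters=[1,0,0,1,1,0,1,0,0,0,0,0,0,0,0,0,0,0,0,0,0,0,0,1,0,0,0,0,0,0,0,1,1,0,0,0,0,1]
Step 3: insert o at [12, 13, 24, 25] -> counters=[1,0,0,1,1,0,1,0,0,0,0,0,1,1,0,0,0,0,0,0,0,0,0,1,1,1,0,0,0,0,0,1,1,0,0,0,0,1]
Step 4: insert kp at [7, 14, 22, 36] -> counters=[1,0,0,1,1,0,1,1,0,0,0,0,1,1,1,0,0,0,0,0,0,0,1,1,1,1,0,0,0,0,0,1,1,0,0,0,1,1]
Step 5: insert nos at [7, 25, 31, 33] -> counters=[1,0,0,1,1,0,1,2,0,0,0,0,1,1,1,0,0,0,0,0,0,0,1,1,1,2,0,0,0,0,0,2,1,1,0,0,1,1]
Step 6: insert qe at [5, 9, 12, 25] -> counters=[1,0,0,1,1,1,1,2,0,1,0,0,2,1,1,0,0,0,0,0,0,0,1,1,1,3,0,0,0,0,0,2,1,1,0,0,1,1]
Step 7: insert nos at [7, 25, 31, 33] -> counters=[1,0,0,1,1,1,1,3,0,1,0,0,2,1,1,0,0,0,0,0,0,0,1,1,1,4,0,0,0,0,0,3,1,2,0,0,1,1]
Step 8: insert nos at [7, 25, 31, 33] -> counters=[1,0,0,1,1,1,1,4,0,1,0,0,2,1,1,0,0,0,0,0,0,0,1,1,1,5,0,0,0,0,0,4,1,3,0,0,1,1]
Step 9: delete d at [3, 4, 6, 31] -> counters=[1,0,0,0,0,1,0,4,0,1,0,0,2,1,1,0,0,0,0,0,0,0,1,1,1,5,0,0,0,0,0,3,1,3,0,0,1,1]
Step 10: insert kp at [7, 14, 22, 36] -> counters=[1,0,0,0,0,1,0,5,0,1,0,0,2,1,2,0,0,0,0,0,0,0,2,1,1,5,0,0,0,0,0,3,1,3,0,0,2,1]
Step 11: delete kp at [7, 14, 22, 36] -> counters=[1,0,0,0,0,1,0,4,0,1,0,0,2,1,1,0,0,0,0,0,0,0,1,1,1,5,0,0,0,0,0,3,1,3,0,0,1,1]
Step 12: insert qe at [5, 9, 12, 25] -> counters=[1,0,0,0,0,2,0,4,0,2,0,0,3,1,1,0,0,0,0,0,0,0,1,1,1,6,0,0,0,0,0,3,1,3,0,0,1,1]
Step 13: delete o at [12, 13, 24, 25] -> counters=[1,0,0,0,0,2,0,4,0,2,0,0,2,0,1,0,0,0,0,0,0,0,1,1,0,5,0,0,0,0,0,3,1,3,0,0,1,1]
Step 14: delete vb at [0, 23, 32, 37] -> counters=[0,0,0,0,0,2,0,4,0,2,0,0,2,0,1,0,0,0,0,0,0,0,1,0,0,5,0,0,0,0,0,3,0,3,0,0,1,0]
Step 15: delete qe at [5, 9, 12, 25] -> counters=[0,0,0,0,0,1,0,4,0,1,0,0,1,0,1,0,0,0,0,0,0,0,1,0,0,4,0,0,0,0,0,3,0,3,0,0,1,0]
Step 16: delete qe at [5, 9, 12, 25] -> counters=[0,0,0,0,0,0,0,4,0,0,0,0,0,0,1,0,0,0,0,0,0,0,1,0,0,3,0,0,0,0,0,3,0,3,0,0,1,0]
Step 17: delete kp at [7, 14, 22, 36] -> counters=[0,0,0,0,0,0,0,3,0,0,0,0,0,0,0,0,0,0,0,0,0,0,0,0,0,3,0,0,0,0,0,3,0,3,0,0,0,0]
Step 18: insert kp at [7, 14, 22, 36] -> counters=[0,0,0,0,0,0,0,4,0,0,0,0,0,0,1,0,0,0,0,0,0,0,1,0,0,3,0,0,0,0,0,3,0,3,0,0,1,0]
Step 19: delete nos at [7, 25, 31, 33] -> counters=[0,0,0,0,0,0,0,3,0,0,0,0,0,0,1,0,0,0,0,0,0,0,1,0,0,2,0,0,0,0,0,2,0,2,0,0,1,0]
Step 20: insert o at [12, 13, 24, 25] -> counters=[0,0,0,0,0,0,0,3,0,0,0,0,1,1,1,0,0,0,0,0,0,0,1,0,1,3,0,0,0,0,0,2,0,2,0,0,1,0]
Final counters=[0,0,0,0,0,0,0,3,0,0,0,0,1,1,1,0,0,0,0,0,0,0,1,0,1,3,0,0,0,0,0,2,0,2,0,0,1,0] -> counters[13]=1

Answer: 1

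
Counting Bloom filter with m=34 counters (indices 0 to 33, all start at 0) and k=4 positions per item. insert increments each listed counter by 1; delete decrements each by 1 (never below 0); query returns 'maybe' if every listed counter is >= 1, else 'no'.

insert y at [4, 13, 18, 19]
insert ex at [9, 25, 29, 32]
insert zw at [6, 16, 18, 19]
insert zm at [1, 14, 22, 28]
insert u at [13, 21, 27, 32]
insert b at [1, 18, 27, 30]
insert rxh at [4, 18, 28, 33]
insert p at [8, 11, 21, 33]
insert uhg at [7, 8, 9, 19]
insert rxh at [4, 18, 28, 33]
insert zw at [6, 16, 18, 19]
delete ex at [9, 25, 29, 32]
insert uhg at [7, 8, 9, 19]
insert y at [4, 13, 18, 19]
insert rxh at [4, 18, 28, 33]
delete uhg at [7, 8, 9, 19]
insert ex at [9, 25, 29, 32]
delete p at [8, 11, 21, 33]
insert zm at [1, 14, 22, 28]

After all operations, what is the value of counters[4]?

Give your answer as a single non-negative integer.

Step 1: insert y at [4, 13, 18, 19] -> counters=[0,0,0,0,1,0,0,0,0,0,0,0,0,1,0,0,0,0,1,1,0,0,0,0,0,0,0,0,0,0,0,0,0,0]
Step 2: insert ex at [9, 25, 29, 32] -> counters=[0,0,0,0,1,0,0,0,0,1,0,0,0,1,0,0,0,0,1,1,0,0,0,0,0,1,0,0,0,1,0,0,1,0]
Step 3: insert zw at [6, 16, 18, 19] -> counters=[0,0,0,0,1,0,1,0,0,1,0,0,0,1,0,0,1,0,2,2,0,0,0,0,0,1,0,0,0,1,0,0,1,0]
Step 4: insert zm at [1, 14, 22, 28] -> counters=[0,1,0,0,1,0,1,0,0,1,0,0,0,1,1,0,1,0,2,2,0,0,1,0,0,1,0,0,1,1,0,0,1,0]
Step 5: insert u at [13, 21, 27, 32] -> counters=[0,1,0,0,1,0,1,0,0,1,0,0,0,2,1,0,1,0,2,2,0,1,1,0,0,1,0,1,1,1,0,0,2,0]
Step 6: insert b at [1, 18, 27, 30] -> counters=[0,2,0,0,1,0,1,0,0,1,0,0,0,2,1,0,1,0,3,2,0,1,1,0,0,1,0,2,1,1,1,0,2,0]
Step 7: insert rxh at [4, 18, 28, 33] -> counters=[0,2,0,0,2,0,1,0,0,1,0,0,0,2,1,0,1,0,4,2,0,1,1,0,0,1,0,2,2,1,1,0,2,1]
Step 8: insert p at [8, 11, 21, 33] -> counters=[0,2,0,0,2,0,1,0,1,1,0,1,0,2,1,0,1,0,4,2,0,2,1,0,0,1,0,2,2,1,1,0,2,2]
Step 9: insert uhg at [7, 8, 9, 19] -> counters=[0,2,0,0,2,0,1,1,2,2,0,1,0,2,1,0,1,0,4,3,0,2,1,0,0,1,0,2,2,1,1,0,2,2]
Step 10: insert rxh at [4, 18, 28, 33] -> counters=[0,2,0,0,3,0,1,1,2,2,0,1,0,2,1,0,1,0,5,3,0,2,1,0,0,1,0,2,3,1,1,0,2,3]
Step 11: insert zw at [6, 16, 18, 19] -> counters=[0,2,0,0,3,0,2,1,2,2,0,1,0,2,1,0,2,0,6,4,0,2,1,0,0,1,0,2,3,1,1,0,2,3]
Step 12: delete ex at [9, 25, 29, 32] -> counters=[0,2,0,0,3,0,2,1,2,1,0,1,0,2,1,0,2,0,6,4,0,2,1,0,0,0,0,2,3,0,1,0,1,3]
Step 13: insert uhg at [7, 8, 9, 19] -> counters=[0,2,0,0,3,0,2,2,3,2,0,1,0,2,1,0,2,0,6,5,0,2,1,0,0,0,0,2,3,0,1,0,1,3]
Step 14: insert y at [4, 13, 18, 19] -> counters=[0,2,0,0,4,0,2,2,3,2,0,1,0,3,1,0,2,0,7,6,0,2,1,0,0,0,0,2,3,0,1,0,1,3]
Step 15: insert rxh at [4, 18, 28, 33] -> counters=[0,2,0,0,5,0,2,2,3,2,0,1,0,3,1,0,2,0,8,6,0,2,1,0,0,0,0,2,4,0,1,0,1,4]
Step 16: delete uhg at [7, 8, 9, 19] -> counters=[0,2,0,0,5,0,2,1,2,1,0,1,0,3,1,0,2,0,8,5,0,2,1,0,0,0,0,2,4,0,1,0,1,4]
Step 17: insert ex at [9, 25, 29, 32] -> counters=[0,2,0,0,5,0,2,1,2,2,0,1,0,3,1,0,2,0,8,5,0,2,1,0,0,1,0,2,4,1,1,0,2,4]
Step 18: delete p at [8, 11, 21, 33] -> counters=[0,2,0,0,5,0,2,1,1,2,0,0,0,3,1,0,2,0,8,5,0,1,1,0,0,1,0,2,4,1,1,0,2,3]
Step 19: insert zm at [1, 14, 22, 28] -> counters=[0,3,0,0,5,0,2,1,1,2,0,0,0,3,2,0,2,0,8,5,0,1,2,0,0,1,0,2,5,1,1,0,2,3]
Final counters=[0,3,0,0,5,0,2,1,1,2,0,0,0,3,2,0,2,0,8,5,0,1,2,0,0,1,0,2,5,1,1,0,2,3] -> counters[4]=5

Answer: 5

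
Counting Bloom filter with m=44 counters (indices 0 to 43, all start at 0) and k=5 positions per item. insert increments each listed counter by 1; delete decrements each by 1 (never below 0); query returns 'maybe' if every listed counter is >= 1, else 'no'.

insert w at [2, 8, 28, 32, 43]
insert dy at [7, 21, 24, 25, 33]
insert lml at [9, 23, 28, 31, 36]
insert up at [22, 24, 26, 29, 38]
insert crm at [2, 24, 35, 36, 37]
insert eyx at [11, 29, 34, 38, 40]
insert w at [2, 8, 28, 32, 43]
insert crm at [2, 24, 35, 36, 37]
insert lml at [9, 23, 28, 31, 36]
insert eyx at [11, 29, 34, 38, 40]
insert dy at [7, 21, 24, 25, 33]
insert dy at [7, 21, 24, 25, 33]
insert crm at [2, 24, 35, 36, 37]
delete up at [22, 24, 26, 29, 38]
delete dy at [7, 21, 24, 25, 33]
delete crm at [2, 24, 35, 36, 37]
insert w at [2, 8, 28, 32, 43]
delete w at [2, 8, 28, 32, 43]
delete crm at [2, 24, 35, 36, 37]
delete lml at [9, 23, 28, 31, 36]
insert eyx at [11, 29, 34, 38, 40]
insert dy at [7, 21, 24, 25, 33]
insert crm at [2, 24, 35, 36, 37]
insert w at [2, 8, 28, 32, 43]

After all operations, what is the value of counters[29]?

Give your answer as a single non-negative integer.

Step 1: insert w at [2, 8, 28, 32, 43] -> counters=[0,0,1,0,0,0,0,0,1,0,0,0,0,0,0,0,0,0,0,0,0,0,0,0,0,0,0,0,1,0,0,0,1,0,0,0,0,0,0,0,0,0,0,1]
Step 2: insert dy at [7, 21, 24, 25, 33] -> counters=[0,0,1,0,0,0,0,1,1,0,0,0,0,0,0,0,0,0,0,0,0,1,0,0,1,1,0,0,1,0,0,0,1,1,0,0,0,0,0,0,0,0,0,1]
Step 3: insert lml at [9, 23, 28, 31, 36] -> counters=[0,0,1,0,0,0,0,1,1,1,0,0,0,0,0,0,0,0,0,0,0,1,0,1,1,1,0,0,2,0,0,1,1,1,0,0,1,0,0,0,0,0,0,1]
Step 4: insert up at [22, 24, 26, 29, 38] -> counters=[0,0,1,0,0,0,0,1,1,1,0,0,0,0,0,0,0,0,0,0,0,1,1,1,2,1,1,0,2,1,0,1,1,1,0,0,1,0,1,0,0,0,0,1]
Step 5: insert crm at [2, 24, 35, 36, 37] -> counters=[0,0,2,0,0,0,0,1,1,1,0,0,0,0,0,0,0,0,0,0,0,1,1,1,3,1,1,0,2,1,0,1,1,1,0,1,2,1,1,0,0,0,0,1]
Step 6: insert eyx at [11, 29, 34, 38, 40] -> counters=[0,0,2,0,0,0,0,1,1,1,0,1,0,0,0,0,0,0,0,0,0,1,1,1,3,1,1,0,2,2,0,1,1,1,1,1,2,1,2,0,1,0,0,1]
Step 7: insert w at [2, 8, 28, 32, 43] -> counters=[0,0,3,0,0,0,0,1,2,1,0,1,0,0,0,0,0,0,0,0,0,1,1,1,3,1,1,0,3,2,0,1,2,1,1,1,2,1,2,0,1,0,0,2]
Step 8: insert crm at [2, 24, 35, 36, 37] -> counters=[0,0,4,0,0,0,0,1,2,1,0,1,0,0,0,0,0,0,0,0,0,1,1,1,4,1,1,0,3,2,0,1,2,1,1,2,3,2,2,0,1,0,0,2]
Step 9: insert lml at [9, 23, 28, 31, 36] -> counters=[0,0,4,0,0,0,0,1,2,2,0,1,0,0,0,0,0,0,0,0,0,1,1,2,4,1,1,0,4,2,0,2,2,1,1,2,4,2,2,0,1,0,0,2]
Step 10: insert eyx at [11, 29, 34, 38, 40] -> counters=[0,0,4,0,0,0,0,1,2,2,0,2,0,0,0,0,0,0,0,0,0,1,1,2,4,1,1,0,4,3,0,2,2,1,2,2,4,2,3,0,2,0,0,2]
Step 11: insert dy at [7, 21, 24, 25, 33] -> counters=[0,0,4,0,0,0,0,2,2,2,0,2,0,0,0,0,0,0,0,0,0,2,1,2,5,2,1,0,4,3,0,2,2,2,2,2,4,2,3,0,2,0,0,2]
Step 12: insert dy at [7, 21, 24, 25, 33] -> counters=[0,0,4,0,0,0,0,3,2,2,0,2,0,0,0,0,0,0,0,0,0,3,1,2,6,3,1,0,4,3,0,2,2,3,2,2,4,2,3,0,2,0,0,2]
Step 13: insert crm at [2, 24, 35, 36, 37] -> counters=[0,0,5,0,0,0,0,3,2,2,0,2,0,0,0,0,0,0,0,0,0,3,1,2,7,3,1,0,4,3,0,2,2,3,2,3,5,3,3,0,2,0,0,2]
Step 14: delete up at [22, 24, 26, 29, 38] -> counters=[0,0,5,0,0,0,0,3,2,2,0,2,0,0,0,0,0,0,0,0,0,3,0,2,6,3,0,0,4,2,0,2,2,3,2,3,5,3,2,0,2,0,0,2]
Step 15: delete dy at [7, 21, 24, 25, 33] -> counters=[0,0,5,0,0,0,0,2,2,2,0,2,0,0,0,0,0,0,0,0,0,2,0,2,5,2,0,0,4,2,0,2,2,2,2,3,5,3,2,0,2,0,0,2]
Step 16: delete crm at [2, 24, 35, 36, 37] -> counters=[0,0,4,0,0,0,0,2,2,2,0,2,0,0,0,0,0,0,0,0,0,2,0,2,4,2,0,0,4,2,0,2,2,2,2,2,4,2,2,0,2,0,0,2]
Step 17: insert w at [2, 8, 28, 32, 43] -> counters=[0,0,5,0,0,0,0,2,3,2,0,2,0,0,0,0,0,0,0,0,0,2,0,2,4,2,0,0,5,2,0,2,3,2,2,2,4,2,2,0,2,0,0,3]
Step 18: delete w at [2, 8, 28, 32, 43] -> counters=[0,0,4,0,0,0,0,2,2,2,0,2,0,0,0,0,0,0,0,0,0,2,0,2,4,2,0,0,4,2,0,2,2,2,2,2,4,2,2,0,2,0,0,2]
Step 19: delete crm at [2, 24, 35, 36, 37] -> counters=[0,0,3,0,0,0,0,2,2,2,0,2,0,0,0,0,0,0,0,0,0,2,0,2,3,2,0,0,4,2,0,2,2,2,2,1,3,1,2,0,2,0,0,2]
Step 20: delete lml at [9, 23, 28, 31, 36] -> counters=[0,0,3,0,0,0,0,2,2,1,0,2,0,0,0,0,0,0,0,0,0,2,0,1,3,2,0,0,3,2,0,1,2,2,2,1,2,1,2,0,2,0,0,2]
Step 21: insert eyx at [11, 29, 34, 38, 40] -> counters=[0,0,3,0,0,0,0,2,2,1,0,3,0,0,0,0,0,0,0,0,0,2,0,1,3,2,0,0,3,3,0,1,2,2,3,1,2,1,3,0,3,0,0,2]
Step 22: insert dy at [7, 21, 24, 25, 33] -> counters=[0,0,3,0,0,0,0,3,2,1,0,3,0,0,0,0,0,0,0,0,0,3,0,1,4,3,0,0,3,3,0,1,2,3,3,1,2,1,3,0,3,0,0,2]
Step 23: insert crm at [2, 24, 35, 36, 37] -> counters=[0,0,4,0,0,0,0,3,2,1,0,3,0,0,0,0,0,0,0,0,0,3,0,1,5,3,0,0,3,3,0,1,2,3,3,2,3,2,3,0,3,0,0,2]
Step 24: insert w at [2, 8, 28, 32, 43] -> counters=[0,0,5,0,0,0,0,3,3,1,0,3,0,0,0,0,0,0,0,0,0,3,0,1,5,3,0,0,4,3,0,1,3,3,3,2,3,2,3,0,3,0,0,3]
Final counters=[0,0,5,0,0,0,0,3,3,1,0,3,0,0,0,0,0,0,0,0,0,3,0,1,5,3,0,0,4,3,0,1,3,3,3,2,3,2,3,0,3,0,0,3] -> counters[29]=3

Answer: 3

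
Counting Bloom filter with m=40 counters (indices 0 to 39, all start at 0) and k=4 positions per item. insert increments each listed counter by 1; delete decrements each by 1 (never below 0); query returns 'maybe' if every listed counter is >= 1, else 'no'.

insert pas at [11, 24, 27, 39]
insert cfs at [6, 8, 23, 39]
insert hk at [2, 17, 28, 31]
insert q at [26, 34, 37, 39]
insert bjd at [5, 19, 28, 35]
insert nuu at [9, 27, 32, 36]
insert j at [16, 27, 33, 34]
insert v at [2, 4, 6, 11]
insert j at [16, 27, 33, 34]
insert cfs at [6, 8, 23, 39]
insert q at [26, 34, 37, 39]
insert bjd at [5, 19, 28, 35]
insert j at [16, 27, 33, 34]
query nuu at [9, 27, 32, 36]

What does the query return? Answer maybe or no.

Step 1: insert pas at [11, 24, 27, 39] -> counters=[0,0,0,0,0,0,0,0,0,0,0,1,0,0,0,0,0,0,0,0,0,0,0,0,1,0,0,1,0,0,0,0,0,0,0,0,0,0,0,1]
Step 2: insert cfs at [6, 8, 23, 39] -> counters=[0,0,0,0,0,0,1,0,1,0,0,1,0,0,0,0,0,0,0,0,0,0,0,1,1,0,0,1,0,0,0,0,0,0,0,0,0,0,0,2]
Step 3: insert hk at [2, 17, 28, 31] -> counters=[0,0,1,0,0,0,1,0,1,0,0,1,0,0,0,0,0,1,0,0,0,0,0,1,1,0,0,1,1,0,0,1,0,0,0,0,0,0,0,2]
Step 4: insert q at [26, 34, 37, 39] -> counters=[0,0,1,0,0,0,1,0,1,0,0,1,0,0,0,0,0,1,0,0,0,0,0,1,1,0,1,1,1,0,0,1,0,0,1,0,0,1,0,3]
Step 5: insert bjd at [5, 19, 28, 35] -> counters=[0,0,1,0,0,1,1,0,1,0,0,1,0,0,0,0,0,1,0,1,0,0,0,1,1,0,1,1,2,0,0,1,0,0,1,1,0,1,0,3]
Step 6: insert nuu at [9, 27, 32, 36] -> counters=[0,0,1,0,0,1,1,0,1,1,0,1,0,0,0,0,0,1,0,1,0,0,0,1,1,0,1,2,2,0,0,1,1,0,1,1,1,1,0,3]
Step 7: insert j at [16, 27, 33, 34] -> counters=[0,0,1,0,0,1,1,0,1,1,0,1,0,0,0,0,1,1,0,1,0,0,0,1,1,0,1,3,2,0,0,1,1,1,2,1,1,1,0,3]
Step 8: insert v at [2, 4, 6, 11] -> counters=[0,0,2,0,1,1,2,0,1,1,0,2,0,0,0,0,1,1,0,1,0,0,0,1,1,0,1,3,2,0,0,1,1,1,2,1,1,1,0,3]
Step 9: insert j at [16, 27, 33, 34] -> counters=[0,0,2,0,1,1,2,0,1,1,0,2,0,0,0,0,2,1,0,1,0,0,0,1,1,0,1,4,2,0,0,1,1,2,3,1,1,1,0,3]
Step 10: insert cfs at [6, 8, 23, 39] -> counters=[0,0,2,0,1,1,3,0,2,1,0,2,0,0,0,0,2,1,0,1,0,0,0,2,1,0,1,4,2,0,0,1,1,2,3,1,1,1,0,4]
Step 11: insert q at [26, 34, 37, 39] -> counters=[0,0,2,0,1,1,3,0,2,1,0,2,0,0,0,0,2,1,0,1,0,0,0,2,1,0,2,4,2,0,0,1,1,2,4,1,1,2,0,5]
Step 12: insert bjd at [5, 19, 28, 35] -> counters=[0,0,2,0,1,2,3,0,2,1,0,2,0,0,0,0,2,1,0,2,0,0,0,2,1,0,2,4,3,0,0,1,1,2,4,2,1,2,0,5]
Step 13: insert j at [16, 27, 33, 34] -> counters=[0,0,2,0,1,2,3,0,2,1,0,2,0,0,0,0,3,1,0,2,0,0,0,2,1,0,2,5,3,0,0,1,1,3,5,2,1,2,0,5]
Query nuu: check counters[9]=1 counters[27]=5 counters[32]=1 counters[36]=1 -> maybe

Answer: maybe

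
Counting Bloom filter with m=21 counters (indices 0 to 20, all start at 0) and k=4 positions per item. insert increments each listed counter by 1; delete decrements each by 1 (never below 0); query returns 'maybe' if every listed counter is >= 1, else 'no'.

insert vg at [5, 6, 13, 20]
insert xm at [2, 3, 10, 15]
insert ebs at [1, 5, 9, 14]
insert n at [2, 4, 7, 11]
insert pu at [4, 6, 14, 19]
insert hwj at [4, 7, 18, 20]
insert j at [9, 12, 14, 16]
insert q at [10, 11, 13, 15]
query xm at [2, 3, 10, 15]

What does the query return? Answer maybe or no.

Step 1: insert vg at [5, 6, 13, 20] -> counters=[0,0,0,0,0,1,1,0,0,0,0,0,0,1,0,0,0,0,0,0,1]
Step 2: insert xm at [2, 3, 10, 15] -> counters=[0,0,1,1,0,1,1,0,0,0,1,0,0,1,0,1,0,0,0,0,1]
Step 3: insert ebs at [1, 5, 9, 14] -> counters=[0,1,1,1,0,2,1,0,0,1,1,0,0,1,1,1,0,0,0,0,1]
Step 4: insert n at [2, 4, 7, 11] -> counters=[0,1,2,1,1,2,1,1,0,1,1,1,0,1,1,1,0,0,0,0,1]
Step 5: insert pu at [4, 6, 14, 19] -> counters=[0,1,2,1,2,2,2,1,0,1,1,1,0,1,2,1,0,0,0,1,1]
Step 6: insert hwj at [4, 7, 18, 20] -> counters=[0,1,2,1,3,2,2,2,0,1,1,1,0,1,2,1,0,0,1,1,2]
Step 7: insert j at [9, 12, 14, 16] -> counters=[0,1,2,1,3,2,2,2,0,2,1,1,1,1,3,1,1,0,1,1,2]
Step 8: insert q at [10, 11, 13, 15] -> counters=[0,1,2,1,3,2,2,2,0,2,2,2,1,2,3,2,1,0,1,1,2]
Query xm: check counters[2]=2 counters[3]=1 counters[10]=2 counters[15]=2 -> maybe

Answer: maybe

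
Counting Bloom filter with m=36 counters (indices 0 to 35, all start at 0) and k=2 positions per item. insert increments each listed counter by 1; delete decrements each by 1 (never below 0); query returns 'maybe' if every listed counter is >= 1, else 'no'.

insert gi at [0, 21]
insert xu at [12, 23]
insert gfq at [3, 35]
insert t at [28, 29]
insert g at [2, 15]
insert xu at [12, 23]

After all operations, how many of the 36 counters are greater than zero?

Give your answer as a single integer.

Answer: 10

Derivation:
Step 1: insert gi at [0, 21] -> counters=[1,0,0,0,0,0,0,0,0,0,0,0,0,0,0,0,0,0,0,0,0,1,0,0,0,0,0,0,0,0,0,0,0,0,0,0]
Step 2: insert xu at [12, 23] -> counters=[1,0,0,0,0,0,0,0,0,0,0,0,1,0,0,0,0,0,0,0,0,1,0,1,0,0,0,0,0,0,0,0,0,0,0,0]
Step 3: insert gfq at [3, 35] -> counters=[1,0,0,1,0,0,0,0,0,0,0,0,1,0,0,0,0,0,0,0,0,1,0,1,0,0,0,0,0,0,0,0,0,0,0,1]
Step 4: insert t at [28, 29] -> counters=[1,0,0,1,0,0,0,0,0,0,0,0,1,0,0,0,0,0,0,0,0,1,0,1,0,0,0,0,1,1,0,0,0,0,0,1]
Step 5: insert g at [2, 15] -> counters=[1,0,1,1,0,0,0,0,0,0,0,0,1,0,0,1,0,0,0,0,0,1,0,1,0,0,0,0,1,1,0,0,0,0,0,1]
Step 6: insert xu at [12, 23] -> counters=[1,0,1,1,0,0,0,0,0,0,0,0,2,0,0,1,0,0,0,0,0,1,0,2,0,0,0,0,1,1,0,0,0,0,0,1]
Final counters=[1,0,1,1,0,0,0,0,0,0,0,0,2,0,0,1,0,0,0,0,0,1,0,2,0,0,0,0,1,1,0,0,0,0,0,1] -> 10 nonzero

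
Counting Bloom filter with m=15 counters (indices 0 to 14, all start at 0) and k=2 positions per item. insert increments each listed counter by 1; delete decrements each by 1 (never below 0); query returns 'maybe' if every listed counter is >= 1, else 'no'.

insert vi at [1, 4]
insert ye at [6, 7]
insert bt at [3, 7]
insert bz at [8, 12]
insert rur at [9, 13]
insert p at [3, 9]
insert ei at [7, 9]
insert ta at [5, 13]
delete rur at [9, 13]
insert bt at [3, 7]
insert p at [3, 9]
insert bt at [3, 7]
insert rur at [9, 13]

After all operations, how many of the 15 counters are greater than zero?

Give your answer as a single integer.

Answer: 10

Derivation:
Step 1: insert vi at [1, 4] -> counters=[0,1,0,0,1,0,0,0,0,0,0,0,0,0,0]
Step 2: insert ye at [6, 7] -> counters=[0,1,0,0,1,0,1,1,0,0,0,0,0,0,0]
Step 3: insert bt at [3, 7] -> counters=[0,1,0,1,1,0,1,2,0,0,0,0,0,0,0]
Step 4: insert bz at [8, 12] -> counters=[0,1,0,1,1,0,1,2,1,0,0,0,1,0,0]
Step 5: insert rur at [9, 13] -> counters=[0,1,0,1,1,0,1,2,1,1,0,0,1,1,0]
Step 6: insert p at [3, 9] -> counters=[0,1,0,2,1,0,1,2,1,2,0,0,1,1,0]
Step 7: insert ei at [7, 9] -> counters=[0,1,0,2,1,0,1,3,1,3,0,0,1,1,0]
Step 8: insert ta at [5, 13] -> counters=[0,1,0,2,1,1,1,3,1,3,0,0,1,2,0]
Step 9: delete rur at [9, 13] -> counters=[0,1,0,2,1,1,1,3,1,2,0,0,1,1,0]
Step 10: insert bt at [3, 7] -> counters=[0,1,0,3,1,1,1,4,1,2,0,0,1,1,0]
Step 11: insert p at [3, 9] -> counters=[0,1,0,4,1,1,1,4,1,3,0,0,1,1,0]
Step 12: insert bt at [3, 7] -> counters=[0,1,0,5,1,1,1,5,1,3,0,0,1,1,0]
Step 13: insert rur at [9, 13] -> counters=[0,1,0,5,1,1,1,5,1,4,0,0,1,2,0]
Final counters=[0,1,0,5,1,1,1,5,1,4,0,0,1,2,0] -> 10 nonzero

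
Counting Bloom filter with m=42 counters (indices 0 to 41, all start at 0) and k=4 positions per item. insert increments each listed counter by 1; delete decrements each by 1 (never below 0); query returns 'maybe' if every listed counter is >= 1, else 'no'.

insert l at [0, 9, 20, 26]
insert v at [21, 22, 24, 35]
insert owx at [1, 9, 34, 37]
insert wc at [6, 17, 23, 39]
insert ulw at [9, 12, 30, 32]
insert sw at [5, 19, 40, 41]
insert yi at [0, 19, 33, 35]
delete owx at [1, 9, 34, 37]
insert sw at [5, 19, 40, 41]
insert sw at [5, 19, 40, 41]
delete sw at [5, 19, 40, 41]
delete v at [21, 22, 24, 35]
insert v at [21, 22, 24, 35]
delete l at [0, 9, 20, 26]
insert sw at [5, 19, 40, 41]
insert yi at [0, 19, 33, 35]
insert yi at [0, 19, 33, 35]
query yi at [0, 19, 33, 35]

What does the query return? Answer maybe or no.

Answer: maybe

Derivation:
Step 1: insert l at [0, 9, 20, 26] -> counters=[1,0,0,0,0,0,0,0,0,1,0,0,0,0,0,0,0,0,0,0,1,0,0,0,0,0,1,0,0,0,0,0,0,0,0,0,0,0,0,0,0,0]
Step 2: insert v at [21, 22, 24, 35] -> counters=[1,0,0,0,0,0,0,0,0,1,0,0,0,0,0,0,0,0,0,0,1,1,1,0,1,0,1,0,0,0,0,0,0,0,0,1,0,0,0,0,0,0]
Step 3: insert owx at [1, 9, 34, 37] -> counters=[1,1,0,0,0,0,0,0,0,2,0,0,0,0,0,0,0,0,0,0,1,1,1,0,1,0,1,0,0,0,0,0,0,0,1,1,0,1,0,0,0,0]
Step 4: insert wc at [6, 17, 23, 39] -> counters=[1,1,0,0,0,0,1,0,0,2,0,0,0,0,0,0,0,1,0,0,1,1,1,1,1,0,1,0,0,0,0,0,0,0,1,1,0,1,0,1,0,0]
Step 5: insert ulw at [9, 12, 30, 32] -> counters=[1,1,0,0,0,0,1,0,0,3,0,0,1,0,0,0,0,1,0,0,1,1,1,1,1,0,1,0,0,0,1,0,1,0,1,1,0,1,0,1,0,0]
Step 6: insert sw at [5, 19, 40, 41] -> counters=[1,1,0,0,0,1,1,0,0,3,0,0,1,0,0,0,0,1,0,1,1,1,1,1,1,0,1,0,0,0,1,0,1,0,1,1,0,1,0,1,1,1]
Step 7: insert yi at [0, 19, 33, 35] -> counters=[2,1,0,0,0,1,1,0,0,3,0,0,1,0,0,0,0,1,0,2,1,1,1,1,1,0,1,0,0,0,1,0,1,1,1,2,0,1,0,1,1,1]
Step 8: delete owx at [1, 9, 34, 37] -> counters=[2,0,0,0,0,1,1,0,0,2,0,0,1,0,0,0,0,1,0,2,1,1,1,1,1,0,1,0,0,0,1,0,1,1,0,2,0,0,0,1,1,1]
Step 9: insert sw at [5, 19, 40, 41] -> counters=[2,0,0,0,0,2,1,0,0,2,0,0,1,0,0,0,0,1,0,3,1,1,1,1,1,0,1,0,0,0,1,0,1,1,0,2,0,0,0,1,2,2]
Step 10: insert sw at [5, 19, 40, 41] -> counters=[2,0,0,0,0,3,1,0,0,2,0,0,1,0,0,0,0,1,0,4,1,1,1,1,1,0,1,0,0,0,1,0,1,1,0,2,0,0,0,1,3,3]
Step 11: delete sw at [5, 19, 40, 41] -> counters=[2,0,0,0,0,2,1,0,0,2,0,0,1,0,0,0,0,1,0,3,1,1,1,1,1,0,1,0,0,0,1,0,1,1,0,2,0,0,0,1,2,2]
Step 12: delete v at [21, 22, 24, 35] -> counters=[2,0,0,0,0,2,1,0,0,2,0,0,1,0,0,0,0,1,0,3,1,0,0,1,0,0,1,0,0,0,1,0,1,1,0,1,0,0,0,1,2,2]
Step 13: insert v at [21, 22, 24, 35] -> counters=[2,0,0,0,0,2,1,0,0,2,0,0,1,0,0,0,0,1,0,3,1,1,1,1,1,0,1,0,0,0,1,0,1,1,0,2,0,0,0,1,2,2]
Step 14: delete l at [0, 9, 20, 26] -> counters=[1,0,0,0,0,2,1,0,0,1,0,0,1,0,0,0,0,1,0,3,0,1,1,1,1,0,0,0,0,0,1,0,1,1,0,2,0,0,0,1,2,2]
Step 15: insert sw at [5, 19, 40, 41] -> counters=[1,0,0,0,0,3,1,0,0,1,0,0,1,0,0,0,0,1,0,4,0,1,1,1,1,0,0,0,0,0,1,0,1,1,0,2,0,0,0,1,3,3]
Step 16: insert yi at [0, 19, 33, 35] -> counters=[2,0,0,0,0,3,1,0,0,1,0,0,1,0,0,0,0,1,0,5,0,1,1,1,1,0,0,0,0,0,1,0,1,2,0,3,0,0,0,1,3,3]
Step 17: insert yi at [0, 19, 33, 35] -> counters=[3,0,0,0,0,3,1,0,0,1,0,0,1,0,0,0,0,1,0,6,0,1,1,1,1,0,0,0,0,0,1,0,1,3,0,4,0,0,0,1,3,3]
Query yi: check counters[0]=3 counters[19]=6 counters[33]=3 counters[35]=4 -> maybe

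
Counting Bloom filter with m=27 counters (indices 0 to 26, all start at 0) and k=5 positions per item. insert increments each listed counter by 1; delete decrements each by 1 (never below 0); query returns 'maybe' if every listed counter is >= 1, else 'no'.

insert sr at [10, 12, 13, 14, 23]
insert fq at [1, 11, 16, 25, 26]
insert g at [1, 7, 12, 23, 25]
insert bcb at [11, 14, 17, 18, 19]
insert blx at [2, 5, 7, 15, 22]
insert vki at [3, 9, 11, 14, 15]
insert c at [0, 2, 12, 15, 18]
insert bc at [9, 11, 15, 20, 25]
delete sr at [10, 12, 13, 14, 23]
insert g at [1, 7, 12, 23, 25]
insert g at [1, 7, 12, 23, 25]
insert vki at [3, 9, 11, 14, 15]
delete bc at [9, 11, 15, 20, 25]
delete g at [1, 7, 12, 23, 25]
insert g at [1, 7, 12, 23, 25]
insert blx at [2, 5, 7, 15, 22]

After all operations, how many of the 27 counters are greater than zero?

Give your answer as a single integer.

Answer: 19

Derivation:
Step 1: insert sr at [10, 12, 13, 14, 23] -> counters=[0,0,0,0,0,0,0,0,0,0,1,0,1,1,1,0,0,0,0,0,0,0,0,1,0,0,0]
Step 2: insert fq at [1, 11, 16, 25, 26] -> counters=[0,1,0,0,0,0,0,0,0,0,1,1,1,1,1,0,1,0,0,0,0,0,0,1,0,1,1]
Step 3: insert g at [1, 7, 12, 23, 25] -> counters=[0,2,0,0,0,0,0,1,0,0,1,1,2,1,1,0,1,0,0,0,0,0,0,2,0,2,1]
Step 4: insert bcb at [11, 14, 17, 18, 19] -> counters=[0,2,0,0,0,0,0,1,0,0,1,2,2,1,2,0,1,1,1,1,0,0,0,2,0,2,1]
Step 5: insert blx at [2, 5, 7, 15, 22] -> counters=[0,2,1,0,0,1,0,2,0,0,1,2,2,1,2,1,1,1,1,1,0,0,1,2,0,2,1]
Step 6: insert vki at [3, 9, 11, 14, 15] -> counters=[0,2,1,1,0,1,0,2,0,1,1,3,2,1,3,2,1,1,1,1,0,0,1,2,0,2,1]
Step 7: insert c at [0, 2, 12, 15, 18] -> counters=[1,2,2,1,0,1,0,2,0,1,1,3,3,1,3,3,1,1,2,1,0,0,1,2,0,2,1]
Step 8: insert bc at [9, 11, 15, 20, 25] -> counters=[1,2,2,1,0,1,0,2,0,2,1,4,3,1,3,4,1,1,2,1,1,0,1,2,0,3,1]
Step 9: delete sr at [10, 12, 13, 14, 23] -> counters=[1,2,2,1,0,1,0,2,0,2,0,4,2,0,2,4,1,1,2,1,1,0,1,1,0,3,1]
Step 10: insert g at [1, 7, 12, 23, 25] -> counters=[1,3,2,1,0,1,0,3,0,2,0,4,3,0,2,4,1,1,2,1,1,0,1,2,0,4,1]
Step 11: insert g at [1, 7, 12, 23, 25] -> counters=[1,4,2,1,0,1,0,4,0,2,0,4,4,0,2,4,1,1,2,1,1,0,1,3,0,5,1]
Step 12: insert vki at [3, 9, 11, 14, 15] -> counters=[1,4,2,2,0,1,0,4,0,3,0,5,4,0,3,5,1,1,2,1,1,0,1,3,0,5,1]
Step 13: delete bc at [9, 11, 15, 20, 25] -> counters=[1,4,2,2,0,1,0,4,0,2,0,4,4,0,3,4,1,1,2,1,0,0,1,3,0,4,1]
Step 14: delete g at [1, 7, 12, 23, 25] -> counters=[1,3,2,2,0,1,0,3,0,2,0,4,3,0,3,4,1,1,2,1,0,0,1,2,0,3,1]
Step 15: insert g at [1, 7, 12, 23, 25] -> counters=[1,4,2,2,0,1,0,4,0,2,0,4,4,0,3,4,1,1,2,1,0,0,1,3,0,4,1]
Step 16: insert blx at [2, 5, 7, 15, 22] -> counters=[1,4,3,2,0,2,0,5,0,2,0,4,4,0,3,5,1,1,2,1,0,0,2,3,0,4,1]
Final counters=[1,4,3,2,0,2,0,5,0,2,0,4,4,0,3,5,1,1,2,1,0,0,2,3,0,4,1] -> 19 nonzero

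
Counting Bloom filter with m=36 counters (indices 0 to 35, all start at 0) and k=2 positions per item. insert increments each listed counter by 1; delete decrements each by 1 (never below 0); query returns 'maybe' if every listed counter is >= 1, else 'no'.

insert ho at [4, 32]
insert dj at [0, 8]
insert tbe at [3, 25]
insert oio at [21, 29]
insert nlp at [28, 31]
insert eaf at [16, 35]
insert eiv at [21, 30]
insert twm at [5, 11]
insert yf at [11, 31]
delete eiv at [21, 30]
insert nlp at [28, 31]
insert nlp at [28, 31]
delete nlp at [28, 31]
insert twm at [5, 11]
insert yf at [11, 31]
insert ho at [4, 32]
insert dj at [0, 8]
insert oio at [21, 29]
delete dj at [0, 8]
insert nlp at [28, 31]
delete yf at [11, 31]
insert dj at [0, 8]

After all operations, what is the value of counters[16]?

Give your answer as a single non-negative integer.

Answer: 1

Derivation:
Step 1: insert ho at [4, 32] -> counters=[0,0,0,0,1,0,0,0,0,0,0,0,0,0,0,0,0,0,0,0,0,0,0,0,0,0,0,0,0,0,0,0,1,0,0,0]
Step 2: insert dj at [0, 8] -> counters=[1,0,0,0,1,0,0,0,1,0,0,0,0,0,0,0,0,0,0,0,0,0,0,0,0,0,0,0,0,0,0,0,1,0,0,0]
Step 3: insert tbe at [3, 25] -> counters=[1,0,0,1,1,0,0,0,1,0,0,0,0,0,0,0,0,0,0,0,0,0,0,0,0,1,0,0,0,0,0,0,1,0,0,0]
Step 4: insert oio at [21, 29] -> counters=[1,0,0,1,1,0,0,0,1,0,0,0,0,0,0,0,0,0,0,0,0,1,0,0,0,1,0,0,0,1,0,0,1,0,0,0]
Step 5: insert nlp at [28, 31] -> counters=[1,0,0,1,1,0,0,0,1,0,0,0,0,0,0,0,0,0,0,0,0,1,0,0,0,1,0,0,1,1,0,1,1,0,0,0]
Step 6: insert eaf at [16, 35] -> counters=[1,0,0,1,1,0,0,0,1,0,0,0,0,0,0,0,1,0,0,0,0,1,0,0,0,1,0,0,1,1,0,1,1,0,0,1]
Step 7: insert eiv at [21, 30] -> counters=[1,0,0,1,1,0,0,0,1,0,0,0,0,0,0,0,1,0,0,0,0,2,0,0,0,1,0,0,1,1,1,1,1,0,0,1]
Step 8: insert twm at [5, 11] -> counters=[1,0,0,1,1,1,0,0,1,0,0,1,0,0,0,0,1,0,0,0,0,2,0,0,0,1,0,0,1,1,1,1,1,0,0,1]
Step 9: insert yf at [11, 31] -> counters=[1,0,0,1,1,1,0,0,1,0,0,2,0,0,0,0,1,0,0,0,0,2,0,0,0,1,0,0,1,1,1,2,1,0,0,1]
Step 10: delete eiv at [21, 30] -> counters=[1,0,0,1,1,1,0,0,1,0,0,2,0,0,0,0,1,0,0,0,0,1,0,0,0,1,0,0,1,1,0,2,1,0,0,1]
Step 11: insert nlp at [28, 31] -> counters=[1,0,0,1,1,1,0,0,1,0,0,2,0,0,0,0,1,0,0,0,0,1,0,0,0,1,0,0,2,1,0,3,1,0,0,1]
Step 12: insert nlp at [28, 31] -> counters=[1,0,0,1,1,1,0,0,1,0,0,2,0,0,0,0,1,0,0,0,0,1,0,0,0,1,0,0,3,1,0,4,1,0,0,1]
Step 13: delete nlp at [28, 31] -> counters=[1,0,0,1,1,1,0,0,1,0,0,2,0,0,0,0,1,0,0,0,0,1,0,0,0,1,0,0,2,1,0,3,1,0,0,1]
Step 14: insert twm at [5, 11] -> counters=[1,0,0,1,1,2,0,0,1,0,0,3,0,0,0,0,1,0,0,0,0,1,0,0,0,1,0,0,2,1,0,3,1,0,0,1]
Step 15: insert yf at [11, 31] -> counters=[1,0,0,1,1,2,0,0,1,0,0,4,0,0,0,0,1,0,0,0,0,1,0,0,0,1,0,0,2,1,0,4,1,0,0,1]
Step 16: insert ho at [4, 32] -> counters=[1,0,0,1,2,2,0,0,1,0,0,4,0,0,0,0,1,0,0,0,0,1,0,0,0,1,0,0,2,1,0,4,2,0,0,1]
Step 17: insert dj at [0, 8] -> counters=[2,0,0,1,2,2,0,0,2,0,0,4,0,0,0,0,1,0,0,0,0,1,0,0,0,1,0,0,2,1,0,4,2,0,0,1]
Step 18: insert oio at [21, 29] -> counters=[2,0,0,1,2,2,0,0,2,0,0,4,0,0,0,0,1,0,0,0,0,2,0,0,0,1,0,0,2,2,0,4,2,0,0,1]
Step 19: delete dj at [0, 8] -> counters=[1,0,0,1,2,2,0,0,1,0,0,4,0,0,0,0,1,0,0,0,0,2,0,0,0,1,0,0,2,2,0,4,2,0,0,1]
Step 20: insert nlp at [28, 31] -> counters=[1,0,0,1,2,2,0,0,1,0,0,4,0,0,0,0,1,0,0,0,0,2,0,0,0,1,0,0,3,2,0,5,2,0,0,1]
Step 21: delete yf at [11, 31] -> counters=[1,0,0,1,2,2,0,0,1,0,0,3,0,0,0,0,1,0,0,0,0,2,0,0,0,1,0,0,3,2,0,4,2,0,0,1]
Step 22: insert dj at [0, 8] -> counters=[2,0,0,1,2,2,0,0,2,0,0,3,0,0,0,0,1,0,0,0,0,2,0,0,0,1,0,0,3,2,0,4,2,0,0,1]
Final counters=[2,0,0,1,2,2,0,0,2,0,0,3,0,0,0,0,1,0,0,0,0,2,0,0,0,1,0,0,3,2,0,4,2,0,0,1] -> counters[16]=1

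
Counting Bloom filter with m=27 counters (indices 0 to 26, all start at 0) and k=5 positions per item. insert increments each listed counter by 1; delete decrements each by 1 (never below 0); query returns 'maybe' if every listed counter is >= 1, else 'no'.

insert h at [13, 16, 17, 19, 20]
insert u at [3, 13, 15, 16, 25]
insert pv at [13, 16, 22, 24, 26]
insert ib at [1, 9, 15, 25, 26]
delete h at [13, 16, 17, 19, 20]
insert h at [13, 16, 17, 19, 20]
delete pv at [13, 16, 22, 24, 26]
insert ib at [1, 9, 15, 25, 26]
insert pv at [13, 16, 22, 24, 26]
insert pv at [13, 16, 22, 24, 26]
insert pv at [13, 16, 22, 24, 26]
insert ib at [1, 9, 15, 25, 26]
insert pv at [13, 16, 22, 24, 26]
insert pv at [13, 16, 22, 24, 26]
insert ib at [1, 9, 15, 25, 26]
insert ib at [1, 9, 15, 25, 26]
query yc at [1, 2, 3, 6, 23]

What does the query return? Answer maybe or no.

Answer: no

Derivation:
Step 1: insert h at [13, 16, 17, 19, 20] -> counters=[0,0,0,0,0,0,0,0,0,0,0,0,0,1,0,0,1,1,0,1,1,0,0,0,0,0,0]
Step 2: insert u at [3, 13, 15, 16, 25] -> counters=[0,0,0,1,0,0,0,0,0,0,0,0,0,2,0,1,2,1,0,1,1,0,0,0,0,1,0]
Step 3: insert pv at [13, 16, 22, 24, 26] -> counters=[0,0,0,1,0,0,0,0,0,0,0,0,0,3,0,1,3,1,0,1,1,0,1,0,1,1,1]
Step 4: insert ib at [1, 9, 15, 25, 26] -> counters=[0,1,0,1,0,0,0,0,0,1,0,0,0,3,0,2,3,1,0,1,1,0,1,0,1,2,2]
Step 5: delete h at [13, 16, 17, 19, 20] -> counters=[0,1,0,1,0,0,0,0,0,1,0,0,0,2,0,2,2,0,0,0,0,0,1,0,1,2,2]
Step 6: insert h at [13, 16, 17, 19, 20] -> counters=[0,1,0,1,0,0,0,0,0,1,0,0,0,3,0,2,3,1,0,1,1,0,1,0,1,2,2]
Step 7: delete pv at [13, 16, 22, 24, 26] -> counters=[0,1,0,1,0,0,0,0,0,1,0,0,0,2,0,2,2,1,0,1,1,0,0,0,0,2,1]
Step 8: insert ib at [1, 9, 15, 25, 26] -> counters=[0,2,0,1,0,0,0,0,0,2,0,0,0,2,0,3,2,1,0,1,1,0,0,0,0,3,2]
Step 9: insert pv at [13, 16, 22, 24, 26] -> counters=[0,2,0,1,0,0,0,0,0,2,0,0,0,3,0,3,3,1,0,1,1,0,1,0,1,3,3]
Step 10: insert pv at [13, 16, 22, 24, 26] -> counters=[0,2,0,1,0,0,0,0,0,2,0,0,0,4,0,3,4,1,0,1,1,0,2,0,2,3,4]
Step 11: insert pv at [13, 16, 22, 24, 26] -> counters=[0,2,0,1,0,0,0,0,0,2,0,0,0,5,0,3,5,1,0,1,1,0,3,0,3,3,5]
Step 12: insert ib at [1, 9, 15, 25, 26] -> counters=[0,3,0,1,0,0,0,0,0,3,0,0,0,5,0,4,5,1,0,1,1,0,3,0,3,4,6]
Step 13: insert pv at [13, 16, 22, 24, 26] -> counters=[0,3,0,1,0,0,0,0,0,3,0,0,0,6,0,4,6,1,0,1,1,0,4,0,4,4,7]
Step 14: insert pv at [13, 16, 22, 24, 26] -> counters=[0,3,0,1,0,0,0,0,0,3,0,0,0,7,0,4,7,1,0,1,1,0,5,0,5,4,8]
Step 15: insert ib at [1, 9, 15, 25, 26] -> counters=[0,4,0,1,0,0,0,0,0,4,0,0,0,7,0,5,7,1,0,1,1,0,5,0,5,5,9]
Step 16: insert ib at [1, 9, 15, 25, 26] -> counters=[0,5,0,1,0,0,0,0,0,5,0,0,0,7,0,6,7,1,0,1,1,0,5,0,5,6,10]
Query yc: check counters[1]=5 counters[2]=0 counters[3]=1 counters[6]=0 counters[23]=0 -> no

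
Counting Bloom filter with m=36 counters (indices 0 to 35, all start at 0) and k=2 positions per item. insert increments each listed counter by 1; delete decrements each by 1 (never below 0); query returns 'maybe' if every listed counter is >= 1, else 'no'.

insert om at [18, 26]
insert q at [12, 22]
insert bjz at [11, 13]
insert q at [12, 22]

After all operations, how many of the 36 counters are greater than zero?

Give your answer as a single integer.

Answer: 6

Derivation:
Step 1: insert om at [18, 26] -> counters=[0,0,0,0,0,0,0,0,0,0,0,0,0,0,0,0,0,0,1,0,0,0,0,0,0,0,1,0,0,0,0,0,0,0,0,0]
Step 2: insert q at [12, 22] -> counters=[0,0,0,0,0,0,0,0,0,0,0,0,1,0,0,0,0,0,1,0,0,0,1,0,0,0,1,0,0,0,0,0,0,0,0,0]
Step 3: insert bjz at [11, 13] -> counters=[0,0,0,0,0,0,0,0,0,0,0,1,1,1,0,0,0,0,1,0,0,0,1,0,0,0,1,0,0,0,0,0,0,0,0,0]
Step 4: insert q at [12, 22] -> counters=[0,0,0,0,0,0,0,0,0,0,0,1,2,1,0,0,0,0,1,0,0,0,2,0,0,0,1,0,0,0,0,0,0,0,0,0]
Final counters=[0,0,0,0,0,0,0,0,0,0,0,1,2,1,0,0,0,0,1,0,0,0,2,0,0,0,1,0,0,0,0,0,0,0,0,0] -> 6 nonzero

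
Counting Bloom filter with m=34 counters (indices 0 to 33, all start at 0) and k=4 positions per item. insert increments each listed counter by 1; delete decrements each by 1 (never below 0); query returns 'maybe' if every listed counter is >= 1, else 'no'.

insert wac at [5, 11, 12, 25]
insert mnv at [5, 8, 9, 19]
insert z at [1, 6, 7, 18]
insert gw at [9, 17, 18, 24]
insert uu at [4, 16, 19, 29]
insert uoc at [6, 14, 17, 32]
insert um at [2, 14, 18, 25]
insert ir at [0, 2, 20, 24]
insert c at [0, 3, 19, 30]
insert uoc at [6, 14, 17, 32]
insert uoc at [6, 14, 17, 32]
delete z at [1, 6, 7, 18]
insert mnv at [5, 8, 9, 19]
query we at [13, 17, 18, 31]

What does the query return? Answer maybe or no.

Answer: no

Derivation:
Step 1: insert wac at [5, 11, 12, 25] -> counters=[0,0,0,0,0,1,0,0,0,0,0,1,1,0,0,0,0,0,0,0,0,0,0,0,0,1,0,0,0,0,0,0,0,0]
Step 2: insert mnv at [5, 8, 9, 19] -> counters=[0,0,0,0,0,2,0,0,1,1,0,1,1,0,0,0,0,0,0,1,0,0,0,0,0,1,0,0,0,0,0,0,0,0]
Step 3: insert z at [1, 6, 7, 18] -> counters=[0,1,0,0,0,2,1,1,1,1,0,1,1,0,0,0,0,0,1,1,0,0,0,0,0,1,0,0,0,0,0,0,0,0]
Step 4: insert gw at [9, 17, 18, 24] -> counters=[0,1,0,0,0,2,1,1,1,2,0,1,1,0,0,0,0,1,2,1,0,0,0,0,1,1,0,0,0,0,0,0,0,0]
Step 5: insert uu at [4, 16, 19, 29] -> counters=[0,1,0,0,1,2,1,1,1,2,0,1,1,0,0,0,1,1,2,2,0,0,0,0,1,1,0,0,0,1,0,0,0,0]
Step 6: insert uoc at [6, 14, 17, 32] -> counters=[0,1,0,0,1,2,2,1,1,2,0,1,1,0,1,0,1,2,2,2,0,0,0,0,1,1,0,0,0,1,0,0,1,0]
Step 7: insert um at [2, 14, 18, 25] -> counters=[0,1,1,0,1,2,2,1,1,2,0,1,1,0,2,0,1,2,3,2,0,0,0,0,1,2,0,0,0,1,0,0,1,0]
Step 8: insert ir at [0, 2, 20, 24] -> counters=[1,1,2,0,1,2,2,1,1,2,0,1,1,0,2,0,1,2,3,2,1,0,0,0,2,2,0,0,0,1,0,0,1,0]
Step 9: insert c at [0, 3, 19, 30] -> counters=[2,1,2,1,1,2,2,1,1,2,0,1,1,0,2,0,1,2,3,3,1,0,0,0,2,2,0,0,0,1,1,0,1,0]
Step 10: insert uoc at [6, 14, 17, 32] -> counters=[2,1,2,1,1,2,3,1,1,2,0,1,1,0,3,0,1,3,3,3,1,0,0,0,2,2,0,0,0,1,1,0,2,0]
Step 11: insert uoc at [6, 14, 17, 32] -> counters=[2,1,2,1,1,2,4,1,1,2,0,1,1,0,4,0,1,4,3,3,1,0,0,0,2,2,0,0,0,1,1,0,3,0]
Step 12: delete z at [1, 6, 7, 18] -> counters=[2,0,2,1,1,2,3,0,1,2,0,1,1,0,4,0,1,4,2,3,1,0,0,0,2,2,0,0,0,1,1,0,3,0]
Step 13: insert mnv at [5, 8, 9, 19] -> counters=[2,0,2,1,1,3,3,0,2,3,0,1,1,0,4,0,1,4,2,4,1,0,0,0,2,2,0,0,0,1,1,0,3,0]
Query we: check counters[13]=0 counters[17]=4 counters[18]=2 counters[31]=0 -> no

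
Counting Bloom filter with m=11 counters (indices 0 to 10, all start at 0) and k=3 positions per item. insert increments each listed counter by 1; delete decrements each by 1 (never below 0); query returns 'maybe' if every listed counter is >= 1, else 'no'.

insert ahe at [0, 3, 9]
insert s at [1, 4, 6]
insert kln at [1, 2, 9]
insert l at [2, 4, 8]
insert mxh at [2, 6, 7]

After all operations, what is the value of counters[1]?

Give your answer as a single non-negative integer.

Answer: 2

Derivation:
Step 1: insert ahe at [0, 3, 9] -> counters=[1,0,0,1,0,0,0,0,0,1,0]
Step 2: insert s at [1, 4, 6] -> counters=[1,1,0,1,1,0,1,0,0,1,0]
Step 3: insert kln at [1, 2, 9] -> counters=[1,2,1,1,1,0,1,0,0,2,0]
Step 4: insert l at [2, 4, 8] -> counters=[1,2,2,1,2,0,1,0,1,2,0]
Step 5: insert mxh at [2, 6, 7] -> counters=[1,2,3,1,2,0,2,1,1,2,0]
Final counters=[1,2,3,1,2,0,2,1,1,2,0] -> counters[1]=2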